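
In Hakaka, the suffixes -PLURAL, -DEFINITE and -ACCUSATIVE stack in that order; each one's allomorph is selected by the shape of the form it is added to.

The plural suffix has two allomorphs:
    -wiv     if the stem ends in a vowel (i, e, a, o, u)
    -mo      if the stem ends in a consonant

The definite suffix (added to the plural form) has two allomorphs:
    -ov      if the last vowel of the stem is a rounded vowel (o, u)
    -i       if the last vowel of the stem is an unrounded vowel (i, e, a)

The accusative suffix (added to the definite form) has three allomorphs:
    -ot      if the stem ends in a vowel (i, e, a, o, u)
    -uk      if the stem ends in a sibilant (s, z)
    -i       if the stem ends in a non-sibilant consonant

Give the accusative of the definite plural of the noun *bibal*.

bibalmoovi

Since the final sound of *bibal* is /l/ (a consonant), it takes -mo, giving *bibalmo*.
The plural form *bibalmo* — last vowel /o/ (a rounded vowel) → -ov → *bibalmoov*.
The definite form *bibalmoov*: final sound = /v/, a non-sibilant consonant → -i → *bibalmoovi*.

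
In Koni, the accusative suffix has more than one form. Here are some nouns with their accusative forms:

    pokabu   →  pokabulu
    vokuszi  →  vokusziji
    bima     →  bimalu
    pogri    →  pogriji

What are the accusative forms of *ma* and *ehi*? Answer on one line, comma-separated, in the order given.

Looking at the last vowel of each stem: -ji when the last vowel of the stem is a front vowel (*vokuszi*, *pogri*); -lu when the last vowel of the stem is a back vowel (*pokabu*, *bima*).
Since the last vowel of *ma* is /a/ (a back vowel), it takes -lu, giving *malu*.
*ehi* — last vowel /i/ (a front vowel) → -ji → *ehiji*.

malu, ehiji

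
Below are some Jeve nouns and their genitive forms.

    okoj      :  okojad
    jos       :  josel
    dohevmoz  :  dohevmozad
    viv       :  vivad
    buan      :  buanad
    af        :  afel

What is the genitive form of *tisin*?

The pattern is voicing of the final consonant: -el when the stem ends in a voiceless consonant (*jos*, *af*); -ad when the stem ends in a voiced consonant (*okoj*, *dohevmoz*, *viv*, *buan*).
*tisin*: final consonant = /n/, voiced → -ad → *tisinad*.

tisinad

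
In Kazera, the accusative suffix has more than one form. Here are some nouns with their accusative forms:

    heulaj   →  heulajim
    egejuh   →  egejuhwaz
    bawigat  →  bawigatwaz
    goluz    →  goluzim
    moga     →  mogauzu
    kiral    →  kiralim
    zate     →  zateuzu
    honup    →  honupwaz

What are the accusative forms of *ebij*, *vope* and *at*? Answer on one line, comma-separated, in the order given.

The pattern is voicing of the final sound: -waz when the stem ends in a voiceless consonant (*egejuh*, *bawigat*, *honup*); -im when the stem ends in a voiced consonant (*heulaj*, *goluz*, *kiral*); -uzu when the stem ends in a vowel (*moga*, *zate*).
*ebij* — final sound /j/ (a voiced consonant) → -im → *ebijim*.
Since the final sound of *vope* is /e/ (a vowel), it takes -uzu, giving *vopeuzu*.
The final sound of *at* is /t/, which is a voiceless consonant, so the suffix is -waz, giving *atwaz*.

ebijim, vopeuzu, atwaz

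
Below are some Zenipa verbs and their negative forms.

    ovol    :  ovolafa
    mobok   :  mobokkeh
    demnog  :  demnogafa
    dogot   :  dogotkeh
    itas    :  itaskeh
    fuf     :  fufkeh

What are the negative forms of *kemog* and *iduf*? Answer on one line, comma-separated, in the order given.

The pattern is voicing of the final consonant: -keh when the stem ends in a voiceless consonant (*mobok*, *dogot*, *itas*, *fuf*); -afa when the stem ends in a voiced consonant (*ovol*, *demnog*).
*kemog*: final consonant = /g/, voiced → -afa → *kemogafa*.
The final consonant of *iduf* is /f/, which is voiceless, so the suffix is -keh, giving *idufkeh*.

kemogafa, idufkeh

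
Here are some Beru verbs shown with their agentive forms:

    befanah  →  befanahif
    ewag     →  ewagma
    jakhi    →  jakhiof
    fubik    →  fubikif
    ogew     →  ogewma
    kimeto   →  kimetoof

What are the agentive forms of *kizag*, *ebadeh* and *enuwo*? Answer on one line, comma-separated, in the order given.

kizagma, ebadehif, enuwoof

Looking at the final sound of each stem: -if when the stem ends in a voiceless consonant (*befanah*, *fubik*); -ma when the stem ends in a voiced consonant (*ewag*, *ogew*); -of when the stem ends in a vowel (*jakhi*, *kimeto*).
The final sound of *kizag* is /g/, which is a voiced consonant, so the suffix is -ma, giving *kizagma*.
*ebadeh*: final sound = /h/, a voiceless consonant → -if → *ebadehif*.
Since the final sound of *enuwo* is /o/ (a vowel), it takes -of, giving *enuwoof*.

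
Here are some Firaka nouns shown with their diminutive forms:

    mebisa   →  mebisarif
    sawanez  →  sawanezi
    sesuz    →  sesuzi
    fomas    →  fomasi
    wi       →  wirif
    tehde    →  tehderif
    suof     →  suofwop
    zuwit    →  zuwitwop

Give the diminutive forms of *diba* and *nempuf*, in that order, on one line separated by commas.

dibarif, nempufwop

The pattern is sibilance of the final sound: -i when the stem ends in a sibilant (*sawanez*, *sesuz*, *fomas*); -wop when the stem ends in a non-sibilant consonant (*suof*, *zuwit*); -rif when the stem ends in a vowel (*mebisa*, *wi*, *tehde*).
Since the final sound of *diba* is /a/ (a vowel), it takes -rif, giving *dibarif*.
*nempuf*: final sound = /f/, a non-sibilant consonant → -wop → *nempufwop*.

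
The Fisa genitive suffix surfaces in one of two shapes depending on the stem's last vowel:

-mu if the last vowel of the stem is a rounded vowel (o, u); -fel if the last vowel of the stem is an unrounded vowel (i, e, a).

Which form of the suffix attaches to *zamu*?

*zamu*: last vowel = /u/, a rounded vowel → -mu.

-mu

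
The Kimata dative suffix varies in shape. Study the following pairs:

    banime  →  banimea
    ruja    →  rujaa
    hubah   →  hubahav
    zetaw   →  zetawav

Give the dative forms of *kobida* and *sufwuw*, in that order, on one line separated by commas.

The alternation tracks the final sound of the stem — -av when the stem ends in a consonant (*hubah*, *zetaw*); -a when the stem ends in a vowel (*banime*, *ruja*).
Since the final sound of *kobida* is /a/ (a vowel), it takes -a, giving *kobidaa*.
*sufwuw* — final sound /w/ (a consonant) → -av → *sufwuwav*.

kobidaa, sufwuwav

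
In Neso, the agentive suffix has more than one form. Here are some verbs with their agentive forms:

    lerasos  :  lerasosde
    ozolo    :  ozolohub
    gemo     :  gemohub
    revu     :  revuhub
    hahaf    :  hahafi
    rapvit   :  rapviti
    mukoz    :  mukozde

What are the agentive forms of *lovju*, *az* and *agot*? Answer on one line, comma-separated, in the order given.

lovjuhub, azde, agoti

The pattern is sibilance of the final sound: -de when the stem ends in a sibilant (*lerasos*, *mukoz*); -i when the stem ends in a non-sibilant consonant (*hahaf*, *rapvit*); -hub when the stem ends in a vowel (*ozolo*, *gemo*, *revu*).
*lovju* — final sound /u/ (a vowel) → -hub → *lovjuhub*.
Since the final sound of *az* is /z/ (a sibilant), it takes -de, giving *azde*.
*agot* — final sound /t/ (a non-sibilant consonant) → -i → *agoti*.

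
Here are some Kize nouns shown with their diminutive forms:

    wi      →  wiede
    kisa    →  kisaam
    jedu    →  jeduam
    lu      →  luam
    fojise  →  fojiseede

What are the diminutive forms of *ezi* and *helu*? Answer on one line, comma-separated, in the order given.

eziede, heluam

The alternation tracks the last vowel of the stem — -ede when the last vowel of the stem is a front vowel (*wi*, *fojise*); -am when the last vowel of the stem is a back vowel (*kisa*, *jedu*, *lu*).
Since the last vowel of *ezi* is /i/ (a front vowel), it takes -ede, giving *eziede*.
Since the last vowel of *helu* is /u/ (a back vowel), it takes -am, giving *heluam*.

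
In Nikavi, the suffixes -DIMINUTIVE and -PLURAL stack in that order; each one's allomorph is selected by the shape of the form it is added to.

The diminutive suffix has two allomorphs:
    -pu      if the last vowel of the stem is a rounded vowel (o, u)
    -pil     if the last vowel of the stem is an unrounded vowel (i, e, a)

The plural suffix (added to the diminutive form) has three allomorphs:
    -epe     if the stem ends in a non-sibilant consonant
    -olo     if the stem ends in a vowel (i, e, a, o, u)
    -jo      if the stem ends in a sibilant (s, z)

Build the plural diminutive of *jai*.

The last vowel of *jai* is /i/, which is an unrounded vowel, so the diminutive suffix is -pil, giving *jaipil*.
The diminutive form *jaipil*: final sound = /l/, a non-sibilant consonant → -epe → *jaipilepe*.

jaipilepe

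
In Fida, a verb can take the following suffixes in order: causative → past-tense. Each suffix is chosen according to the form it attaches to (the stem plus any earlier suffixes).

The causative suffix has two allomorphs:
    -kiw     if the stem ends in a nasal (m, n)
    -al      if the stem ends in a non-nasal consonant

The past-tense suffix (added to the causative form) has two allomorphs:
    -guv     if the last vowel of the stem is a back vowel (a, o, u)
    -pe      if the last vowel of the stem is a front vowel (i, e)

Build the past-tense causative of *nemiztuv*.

nemiztuvalguv

*nemiztuv* — final consonant /v/ (non-nasal) → -al → *nemiztuval*.
The causative form *nemiztuval*: last vowel = /a/, a back vowel → -guv → *nemiztuvalguv*.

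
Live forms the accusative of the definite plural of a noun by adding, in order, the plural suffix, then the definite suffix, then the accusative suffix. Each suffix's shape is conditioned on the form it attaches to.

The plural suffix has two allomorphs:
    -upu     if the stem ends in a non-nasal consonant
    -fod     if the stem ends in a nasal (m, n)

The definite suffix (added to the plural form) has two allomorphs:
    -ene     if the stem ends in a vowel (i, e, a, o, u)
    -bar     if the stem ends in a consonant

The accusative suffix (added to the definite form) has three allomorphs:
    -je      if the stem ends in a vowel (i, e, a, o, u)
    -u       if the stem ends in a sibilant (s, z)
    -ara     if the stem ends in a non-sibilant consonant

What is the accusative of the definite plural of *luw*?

*luw*: final consonant = /w/, non-nasal → -upu → *luwupu*.
Since the final sound of the plural form *luwupu* is /u/ (a vowel), it takes -ene, giving *luwupuene*.
The final sound of the definite form *luwupuene* is /e/, which is a vowel, so the accusative suffix is -je, giving *luwupueneje*.

luwupueneje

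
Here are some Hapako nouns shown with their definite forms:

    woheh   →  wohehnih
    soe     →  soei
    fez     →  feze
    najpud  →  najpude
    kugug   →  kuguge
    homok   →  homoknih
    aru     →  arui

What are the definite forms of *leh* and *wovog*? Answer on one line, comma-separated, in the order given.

lehnih, wovoge

Looking at the final sound of each stem: -nih when the stem ends in a voiceless consonant (*woheh*, *homok*); -e when the stem ends in a voiced consonant (*fez*, *najpud*, *kugug*); -i when the stem ends in a vowel (*soe*, *aru*).
*leh*: final sound = /h/, a voiceless consonant → -nih → *lehnih*.
The final sound of *wovog* is /g/, which is a voiced consonant, so the suffix is -e, giving *wovoge*.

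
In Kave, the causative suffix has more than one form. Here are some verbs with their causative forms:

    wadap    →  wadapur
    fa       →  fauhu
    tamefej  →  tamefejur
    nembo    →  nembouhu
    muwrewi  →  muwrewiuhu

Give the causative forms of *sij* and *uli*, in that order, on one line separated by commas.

The suffix is conditioned by the final sound: -ur when the stem ends in a consonant (*wadap*, *tamefej*); -uhu when the stem ends in a vowel (*fa*, *nembo*, *muwrewi*).
*sij* — final sound /j/ (a consonant) → -ur → *sijur*.
*uli* — final sound /i/ (a vowel) → -uhu → *uliuhu*.

sijur, uliuhu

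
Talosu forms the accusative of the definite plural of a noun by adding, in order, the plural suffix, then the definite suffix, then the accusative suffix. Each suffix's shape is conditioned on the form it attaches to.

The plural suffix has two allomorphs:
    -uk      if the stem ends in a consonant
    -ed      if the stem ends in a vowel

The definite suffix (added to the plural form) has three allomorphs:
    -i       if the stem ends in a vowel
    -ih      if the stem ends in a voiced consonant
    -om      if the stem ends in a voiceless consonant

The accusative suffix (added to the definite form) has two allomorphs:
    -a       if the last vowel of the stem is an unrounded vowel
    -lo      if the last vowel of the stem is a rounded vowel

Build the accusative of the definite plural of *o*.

*o*: final sound = /o/, a vowel → -ed → *oed*.
The plural form *oed* — final sound /d/ (a voiced consonant) → -ih → *oedih*.
The last vowel of the definite form *oedih* is /i/, which is an unrounded vowel, so the accusative suffix is -a, giving *oediha*.

oediha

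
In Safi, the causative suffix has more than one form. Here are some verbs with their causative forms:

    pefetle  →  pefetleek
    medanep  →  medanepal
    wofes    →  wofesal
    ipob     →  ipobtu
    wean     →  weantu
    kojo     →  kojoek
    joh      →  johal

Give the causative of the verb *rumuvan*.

rumuvantu

The suffix is conditioned by the final sound: -al when the stem ends in a voiceless consonant (*medanep*, *wofes*, *joh*); -tu when the stem ends in a voiced consonant (*ipob*, *wean*); -ek when the stem ends in a vowel (*pefetle*, *kojo*).
The final sound of *rumuvan* is /n/, which is a voiced consonant, so the suffix is -tu, giving *rumuvantu*.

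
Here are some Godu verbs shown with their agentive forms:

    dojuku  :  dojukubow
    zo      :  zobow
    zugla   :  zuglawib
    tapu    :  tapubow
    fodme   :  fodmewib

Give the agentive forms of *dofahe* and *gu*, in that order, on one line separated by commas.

dofahewib, gubow

The suffix is conditioned by the last vowel: -bow when the last vowel of the stem is a rounded vowel (*dojuku*, *zo*, *tapu*); -wib when the last vowel of the stem is an unrounded vowel (*zugla*, *fodme*).
*dofahe*: last vowel = /e/, an unrounded vowel → -wib → *dofahewib*.
Since the last vowel of *gu* is /u/ (a rounded vowel), it takes -bow, giving *gubow*.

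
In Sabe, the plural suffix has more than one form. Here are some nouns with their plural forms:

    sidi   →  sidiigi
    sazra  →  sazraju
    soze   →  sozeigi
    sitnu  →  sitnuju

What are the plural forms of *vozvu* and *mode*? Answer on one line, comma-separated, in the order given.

vozvuju, modeigi

The pattern is front/back vowel harmony: -igi when the last vowel of the stem is a front vowel (*sidi*, *soze*); -ju when the last vowel of the stem is a back vowel (*sazra*, *sitnu*).
*vozvu*: last vowel = /u/, a back vowel → -ju → *vozvuju*.
The last vowel of *mode* is /e/, which is a front vowel, so the suffix is -igi, giving *modeigi*.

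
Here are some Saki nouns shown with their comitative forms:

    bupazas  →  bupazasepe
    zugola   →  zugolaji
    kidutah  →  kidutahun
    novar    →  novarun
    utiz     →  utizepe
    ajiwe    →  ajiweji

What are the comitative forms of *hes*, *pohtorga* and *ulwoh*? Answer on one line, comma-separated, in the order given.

The alternation tracks the final sound of the stem — -epe when the stem ends in a sibilant (*bupazas*, *utiz*); -un when the stem ends in a non-sibilant consonant (*kidutah*, *novar*); -ji when the stem ends in a vowel (*zugola*, *ajiwe*).
The final sound of *hes* is /s/, which is a sibilant, so the suffix is -epe, giving *hesepe*.
*pohtorga* — final sound /a/ (a vowel) → -ji → *pohtorgaji*.
Since the final sound of *ulwoh* is /h/ (a non-sibilant consonant), it takes -un, giving *ulwohun*.

hesepe, pohtorgaji, ulwohun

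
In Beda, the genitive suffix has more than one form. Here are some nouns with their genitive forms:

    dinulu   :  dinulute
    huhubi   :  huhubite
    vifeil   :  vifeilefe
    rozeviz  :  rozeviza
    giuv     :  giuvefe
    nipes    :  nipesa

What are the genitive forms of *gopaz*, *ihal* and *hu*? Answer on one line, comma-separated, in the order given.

gopaza, ihalefe, hute

The alternation tracks the final sound of the stem — -a when the stem ends in a sibilant (*rozeviz*, *nipes*); -efe when the stem ends in a non-sibilant consonant (*vifeil*, *giuv*); -te when the stem ends in a vowel (*dinulu*, *huhubi*).
*gopaz*: final sound = /z/, a sibilant → -a → *gopaza*.
The final sound of *ihal* is /l/, which is a non-sibilant consonant, so the suffix is -efe, giving *ihalefe*.
Since the final sound of *hu* is /u/ (a vowel), it takes -te, giving *hute*.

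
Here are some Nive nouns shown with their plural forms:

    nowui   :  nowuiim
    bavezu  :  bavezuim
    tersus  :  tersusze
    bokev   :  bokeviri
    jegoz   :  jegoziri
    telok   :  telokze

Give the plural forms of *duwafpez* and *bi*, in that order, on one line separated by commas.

duwafpeziri, biim

The pattern is voicing of the final sound: -ze when the stem ends in a voiceless consonant (*tersus*, *telok*); -iri when the stem ends in a voiced consonant (*bokev*, *jegoz*); -im when the stem ends in a vowel (*nowui*, *bavezu*).
The final sound of *duwafpez* is /z/, which is a voiced consonant, so the suffix is -iri, giving *duwafpeziri*.
Since the final sound of *bi* is /i/ (a vowel), it takes -im, giving *biim*.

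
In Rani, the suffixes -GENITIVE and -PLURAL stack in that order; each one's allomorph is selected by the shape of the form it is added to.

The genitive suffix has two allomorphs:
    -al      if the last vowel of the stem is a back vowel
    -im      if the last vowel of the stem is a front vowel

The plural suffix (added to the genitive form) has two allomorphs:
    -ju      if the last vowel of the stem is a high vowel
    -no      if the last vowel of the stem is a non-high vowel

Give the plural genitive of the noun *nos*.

nosalno

*nos*: last vowel = /o/, a back vowel → -al → *nosal*.
The genitive form *nosal*: last vowel = /a/, a non-high vowel → -no → *nosalno*.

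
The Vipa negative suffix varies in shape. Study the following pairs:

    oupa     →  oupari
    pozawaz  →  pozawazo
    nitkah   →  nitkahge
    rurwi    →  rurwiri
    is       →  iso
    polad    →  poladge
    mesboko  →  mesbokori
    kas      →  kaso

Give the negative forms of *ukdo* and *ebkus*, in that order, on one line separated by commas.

The alternation tracks the final sound of the stem — -o when the stem ends in a sibilant (*pozawaz*, *is*, *kas*); -ge when the stem ends in a non-sibilant consonant (*nitkah*, *polad*); -ri when the stem ends in a vowel (*oupa*, *rurwi*, *mesboko*).
*ukdo* — final sound /o/ (a vowel) → -ri → *ukdori*.
Since the final sound of *ebkus* is /s/ (a sibilant), it takes -o, giving *ebkuso*.

ukdori, ebkuso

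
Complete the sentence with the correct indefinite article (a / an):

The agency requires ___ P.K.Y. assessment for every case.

a

The indefinite article is chosen by the initial *sound* of the following word, not its spelling.
The initialism *P.K.Y.* is read letter by letter; the first letter, P, is pronounced /piː/, which begins with a consonant sound.
So the article is *a*: The agency requires a P.K.Y. assessment for every case.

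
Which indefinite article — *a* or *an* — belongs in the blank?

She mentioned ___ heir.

an

The indefinite article is chosen by the initial *sound* of the following word, not its spelling.
*heir* begins with the sound /ɛ/ (silent h) — a vowel sound.
So the article is *an*: She mentioned an heir.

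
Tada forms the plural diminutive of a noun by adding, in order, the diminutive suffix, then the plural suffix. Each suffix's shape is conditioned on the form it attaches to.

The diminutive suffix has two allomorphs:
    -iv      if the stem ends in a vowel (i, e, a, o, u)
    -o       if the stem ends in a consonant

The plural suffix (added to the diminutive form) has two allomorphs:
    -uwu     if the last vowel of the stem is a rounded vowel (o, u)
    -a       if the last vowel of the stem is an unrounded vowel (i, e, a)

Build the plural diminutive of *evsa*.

The final sound of *evsa* is /a/, which is a vowel, so the diminutive suffix is -iv, giving *evsaiv*.
The diminutive form *evsaiv*: last vowel = /i/, an unrounded vowel → -a → *evsaiva*.

evsaiva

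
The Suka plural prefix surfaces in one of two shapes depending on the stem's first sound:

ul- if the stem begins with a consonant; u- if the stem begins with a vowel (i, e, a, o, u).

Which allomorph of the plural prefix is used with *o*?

u-

*o* — first sound /o/ (a vowel) → u-.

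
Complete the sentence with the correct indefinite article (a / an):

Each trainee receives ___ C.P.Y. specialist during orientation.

a

The indefinite article is chosen by the initial *sound* of the following word, not its spelling.
The initialism *C.P.Y.* is read letter by letter; the first letter, C, is pronounced /siː/, which begins with a consonant sound.
So the article is *a*: Each trainee receives a C.P.Y. specialist during orientation.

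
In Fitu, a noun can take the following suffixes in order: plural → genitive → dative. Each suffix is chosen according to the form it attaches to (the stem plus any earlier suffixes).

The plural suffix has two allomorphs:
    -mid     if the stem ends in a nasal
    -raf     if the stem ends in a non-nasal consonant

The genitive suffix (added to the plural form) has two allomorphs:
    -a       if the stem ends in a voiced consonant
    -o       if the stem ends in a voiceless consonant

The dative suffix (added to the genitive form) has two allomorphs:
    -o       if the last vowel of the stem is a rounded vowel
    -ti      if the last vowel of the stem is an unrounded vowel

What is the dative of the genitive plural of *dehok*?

Since the final consonant of *dehok* is /k/ (non-nasal), it takes -raf, giving *dehokraf*.
The final consonant of the plural form *dehokraf* is /f/, which is voiceless, so the genitive suffix is -o, giving *dehokrafo*.
Since the last vowel of the genitive form *dehokrafo* is /o/ (a rounded vowel), it takes -o, giving *dehokrafoo*.

dehokrafoo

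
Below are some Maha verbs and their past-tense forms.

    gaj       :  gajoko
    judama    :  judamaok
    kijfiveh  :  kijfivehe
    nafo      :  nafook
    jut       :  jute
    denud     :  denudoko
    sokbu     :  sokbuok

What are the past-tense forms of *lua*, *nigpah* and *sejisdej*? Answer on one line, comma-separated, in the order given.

luaok, nigpahe, sejisdejoko

The alternation tracks the final sound of the stem — -e when the stem ends in a voiceless consonant (*kijfiveh*, *jut*); -oko when the stem ends in a voiced consonant (*gaj*, *denud*); -ok when the stem ends in a vowel (*judama*, *nafo*, *sokbu*).
Since the final sound of *lua* is /a/ (a vowel), it takes -ok, giving *luaok*.
The final sound of *nigpah* is /h/, which is a voiceless consonant, so the suffix is -e, giving *nigpahe*.
Since the final sound of *sejisdej* is /j/ (a voiced consonant), it takes -oko, giving *sejisdejoko*.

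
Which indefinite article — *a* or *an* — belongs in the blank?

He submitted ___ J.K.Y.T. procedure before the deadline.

a

The indefinite article is chosen by the initial *sound* of the following word, not its spelling.
The initialism *J.K.Y.T.* is read letter by letter; the first letter, J, is pronounced /dʒeɪ/, which begins with a consonant sound.
So the article is *a*: He submitted a J.K.Y.T. procedure before the deadline.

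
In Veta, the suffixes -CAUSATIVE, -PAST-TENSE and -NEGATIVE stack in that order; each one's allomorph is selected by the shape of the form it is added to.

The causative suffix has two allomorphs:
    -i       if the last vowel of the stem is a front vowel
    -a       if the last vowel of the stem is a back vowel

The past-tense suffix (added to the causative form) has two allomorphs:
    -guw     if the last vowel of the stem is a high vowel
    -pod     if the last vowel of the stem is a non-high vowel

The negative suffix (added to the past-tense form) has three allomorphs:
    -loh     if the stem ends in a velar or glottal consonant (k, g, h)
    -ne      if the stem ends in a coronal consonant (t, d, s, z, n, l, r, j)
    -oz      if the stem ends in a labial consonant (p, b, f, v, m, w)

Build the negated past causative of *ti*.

tiiguwoz

*ti*: last vowel = /i/, a front vowel → -i → *tii*.
The causative form *tii*: last vowel = /i/, a high vowel → -guw → *tiiguw*.
The past-tense form *tiiguw* — final consonant /w/ (labial) → -oz → *tiiguwoz*.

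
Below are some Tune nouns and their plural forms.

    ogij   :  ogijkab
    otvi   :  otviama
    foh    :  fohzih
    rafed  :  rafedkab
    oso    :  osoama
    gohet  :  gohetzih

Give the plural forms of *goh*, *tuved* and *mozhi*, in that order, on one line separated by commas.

gohzih, tuvedkab, mozhiama

The pattern is voicing of the final sound: -zih when the stem ends in a voiceless consonant (*foh*, *gohet*); -kab when the stem ends in a voiced consonant (*ogij*, *rafed*); -ama when the stem ends in a vowel (*otvi*, *oso*).
The final sound of *goh* is /h/, which is a voiceless consonant, so the suffix is -zih, giving *gohzih*.
*tuved* — final sound /d/ (a voiced consonant) → -kab → *tuvedkab*.
The final sound of *mozhi* is /i/, which is a vowel, so the suffix is -ama, giving *mozhiama*.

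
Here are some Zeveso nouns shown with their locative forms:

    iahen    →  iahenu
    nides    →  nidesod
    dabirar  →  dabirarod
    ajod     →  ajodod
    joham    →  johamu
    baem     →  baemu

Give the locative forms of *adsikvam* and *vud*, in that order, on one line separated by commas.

The suffix is conditioned by the final consonant: -u when the stem ends in a nasal (*iahen*, *joham*, *baem*); -od when the stem ends in a non-nasal consonant (*nides*, *dabirar*, *ajod*).
*adsikvam* — final consonant /m/ (a nasal) → -u → *adsikvamu*.
Since the final consonant of *vud* is /d/ (non-nasal), it takes -od, giving *vudod*.

adsikvamu, vudod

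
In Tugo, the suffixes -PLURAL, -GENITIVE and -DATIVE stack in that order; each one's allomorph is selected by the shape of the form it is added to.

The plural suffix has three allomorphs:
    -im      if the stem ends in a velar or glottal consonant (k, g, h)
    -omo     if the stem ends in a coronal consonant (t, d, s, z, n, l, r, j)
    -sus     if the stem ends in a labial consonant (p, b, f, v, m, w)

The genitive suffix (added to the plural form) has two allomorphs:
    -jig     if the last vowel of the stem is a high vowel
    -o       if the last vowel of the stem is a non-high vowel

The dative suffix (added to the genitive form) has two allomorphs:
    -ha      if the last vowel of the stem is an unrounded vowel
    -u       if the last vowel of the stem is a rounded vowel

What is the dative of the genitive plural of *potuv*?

Since the final consonant of *potuv* is /v/ (labial), it takes -sus, giving *potuvsus*.
The last vowel of the plural form *potuvsus* is /u/, which is a high vowel, so the genitive suffix is -jig, giving *potuvsusjig*.
Since the last vowel of the genitive form *potuvsusjig* is /i/ (an unrounded vowel), it takes -ha, giving *potuvsusjigha*.

potuvsusjigha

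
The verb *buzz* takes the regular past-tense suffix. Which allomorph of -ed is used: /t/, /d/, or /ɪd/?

The stem *buzz* ends in a voiced sound other than /d/.
The -ed suffix is realized as /ɪd/ after /t, d/; as /t/ after other voiceless consonants; and as /d/ after other voiced sounds.
So -ed on *buzz* is pronounced /d/.

/d/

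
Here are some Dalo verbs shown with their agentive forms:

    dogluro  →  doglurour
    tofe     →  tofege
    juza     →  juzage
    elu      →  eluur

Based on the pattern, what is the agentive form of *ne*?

The suffix is conditioned by the last vowel: -ur when the last vowel of the stem is a rounded vowel (*dogluro*, *elu*); -ge when the last vowel of the stem is an unrounded vowel (*tofe*, *juza*).
The last vowel of *ne* is /e/, which is an unrounded vowel, so the suffix is -ge, giving *nege*.

nege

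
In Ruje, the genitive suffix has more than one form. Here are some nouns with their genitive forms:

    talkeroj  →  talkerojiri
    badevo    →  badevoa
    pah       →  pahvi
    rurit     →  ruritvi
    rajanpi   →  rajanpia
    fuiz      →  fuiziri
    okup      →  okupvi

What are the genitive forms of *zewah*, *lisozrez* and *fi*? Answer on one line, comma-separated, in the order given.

Looking at the final sound of each stem: -vi when the stem ends in a voiceless consonant (*pah*, *rurit*, *okup*); -iri when the stem ends in a voiced consonant (*talkeroj*, *fuiz*); -a when the stem ends in a vowel (*badevo*, *rajanpi*).
Since the final sound of *zewah* is /h/ (a voiceless consonant), it takes -vi, giving *zewahvi*.
Since the final sound of *lisozrez* is /z/ (a voiced consonant), it takes -iri, giving *lisozreziri*.
*fi*: final sound = /i/, a vowel → -a → *fia*.

zewahvi, lisozreziri, fia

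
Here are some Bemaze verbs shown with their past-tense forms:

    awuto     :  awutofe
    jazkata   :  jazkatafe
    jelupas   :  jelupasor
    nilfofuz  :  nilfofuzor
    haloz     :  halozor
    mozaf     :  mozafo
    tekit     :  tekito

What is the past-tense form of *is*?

isor

The suffix is conditioned by the final sound: -or when the stem ends in a sibilant (*jelupas*, *nilfofuz*, *haloz*); -o when the stem ends in a non-sibilant consonant (*mozaf*, *tekit*); -fe when the stem ends in a vowel (*awuto*, *jazkata*).
*is*: final sound = /s/, a sibilant → -or → *isor*.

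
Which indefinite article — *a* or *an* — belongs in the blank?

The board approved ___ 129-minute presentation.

a

The indefinite article is chosen by the initial *sound* of the following word, not its spelling.
The number *129* is spoken "one hundred …", beginning with /wʌn/ — a consonant sound.
So the article is *a*: The board approved a 129-minute presentation.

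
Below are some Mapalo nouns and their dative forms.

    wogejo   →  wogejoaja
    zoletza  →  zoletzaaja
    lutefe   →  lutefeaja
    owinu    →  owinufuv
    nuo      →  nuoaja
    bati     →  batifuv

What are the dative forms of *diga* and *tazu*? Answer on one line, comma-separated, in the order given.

The pattern is height harmony: -fuv when the last vowel of the stem is a high vowel (*owinu*, *bati*); -aja when the last vowel of the stem is a non-high vowel (*wogejo*, *zoletza*, *lutefe*, *nuo*).
The last vowel of *diga* is /a/, which is a non-high vowel, so the suffix is -aja, giving *digaaja*.
Since the last vowel of *tazu* is /u/ (a high vowel), it takes -fuv, giving *tazufuv*.

digaaja, tazufuv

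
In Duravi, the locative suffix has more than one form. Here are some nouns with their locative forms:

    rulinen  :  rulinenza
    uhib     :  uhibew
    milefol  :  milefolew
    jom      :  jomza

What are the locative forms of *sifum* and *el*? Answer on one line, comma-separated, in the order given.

sifumza, elew

Looking at the final consonant of each stem: -za when the stem ends in a nasal (*rulinen*, *jom*); -ew when the stem ends in a non-nasal consonant (*uhib*, *milefol*).
Since the final consonant of *sifum* is /m/ (a nasal), it takes -za, giving *sifumza*.
The final consonant of *el* is /l/, which is non-nasal, so the suffix is -ew, giving *elew*.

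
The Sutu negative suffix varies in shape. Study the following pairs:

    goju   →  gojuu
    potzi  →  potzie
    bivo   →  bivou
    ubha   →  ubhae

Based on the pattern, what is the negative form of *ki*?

kie

The pattern is rounding harmony: -u when the last vowel of the stem is a rounded vowel (*goju*, *bivo*); -e when the last vowel of the stem is an unrounded vowel (*potzi*, *ubha*).
The last vowel of *ki* is /i/, which is an unrounded vowel, so the suffix is -e, giving *kie*.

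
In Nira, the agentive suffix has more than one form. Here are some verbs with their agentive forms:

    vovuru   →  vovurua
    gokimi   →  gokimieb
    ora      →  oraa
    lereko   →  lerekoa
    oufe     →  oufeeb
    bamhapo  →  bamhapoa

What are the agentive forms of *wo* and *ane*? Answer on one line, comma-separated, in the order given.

Looking at the last vowel of each stem: -eb when the last vowel of the stem is a front vowel (*gokimi*, *oufe*); -a when the last vowel of the stem is a back vowel (*vovuru*, *ora*, *lereko*, *bamhapo*).
*wo* — last vowel /o/ (a back vowel) → -a → *woa*.
Since the last vowel of *ane* is /e/ (a front vowel), it takes -eb, giving *aneeb*.

woa, aneeb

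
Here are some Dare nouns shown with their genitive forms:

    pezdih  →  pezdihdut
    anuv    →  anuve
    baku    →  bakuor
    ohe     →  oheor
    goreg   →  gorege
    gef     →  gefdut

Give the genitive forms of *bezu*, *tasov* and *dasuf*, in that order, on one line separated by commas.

bezuor, tasove, dasufdut

The pattern is voicing of the final sound: -dut when the stem ends in a voiceless consonant (*pezdih*, *gef*); -e when the stem ends in a voiced consonant (*anuv*, *goreg*); -or when the stem ends in a vowel (*baku*, *ohe*).
*bezu* — final sound /u/ (a vowel) → -or → *bezuor*.
*tasov* — final sound /v/ (a voiced consonant) → -e → *tasove*.
The final sound of *dasuf* is /f/, which is a voiceless consonant, so the suffix is -dut, giving *dasufdut*.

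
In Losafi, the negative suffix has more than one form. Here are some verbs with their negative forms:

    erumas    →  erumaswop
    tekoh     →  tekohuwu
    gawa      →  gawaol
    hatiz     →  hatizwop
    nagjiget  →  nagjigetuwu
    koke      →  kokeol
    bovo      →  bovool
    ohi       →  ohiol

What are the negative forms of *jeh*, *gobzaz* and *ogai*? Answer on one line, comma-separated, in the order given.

Looking at the final sound of each stem: -wop when the stem ends in a sibilant (*erumas*, *hatiz*); -uwu when the stem ends in a non-sibilant consonant (*tekoh*, *nagjiget*); -ol when the stem ends in a vowel (*gawa*, *koke*, *bovo*, *ohi*).
Since the final sound of *jeh* is /h/ (a non-sibilant consonant), it takes -uwu, giving *jehuwu*.
*gobzaz*: final sound = /z/, a sibilant → -wop → *gobzazwop*.
The final sound of *ogai* is /i/, which is a vowel, so the suffix is -ol, giving *ogaiol*.

jehuwu, gobzazwop, ogaiol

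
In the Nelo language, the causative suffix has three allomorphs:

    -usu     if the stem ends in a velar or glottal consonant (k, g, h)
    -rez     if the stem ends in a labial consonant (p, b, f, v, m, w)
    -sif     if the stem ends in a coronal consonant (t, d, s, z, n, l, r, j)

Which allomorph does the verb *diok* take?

-usu

The final consonant of *diok* is /k/, which is velar/glottal, so the suffix is -usu.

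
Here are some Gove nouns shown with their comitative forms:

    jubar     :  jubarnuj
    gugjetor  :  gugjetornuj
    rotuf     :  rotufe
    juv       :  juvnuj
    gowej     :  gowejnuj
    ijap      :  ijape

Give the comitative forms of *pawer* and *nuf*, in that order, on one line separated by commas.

pawernuj, nufe

The pattern is voicing of the final consonant: -e when the stem ends in a voiceless consonant (*rotuf*, *ijap*); -nuj when the stem ends in a voiced consonant (*jubar*, *gugjetor*, *juv*, *gowej*).
The final consonant of *pawer* is /r/, which is voiced, so the suffix is -nuj, giving *pawernuj*.
The final consonant of *nuf* is /f/, which is voiceless, so the suffix is -e, giving *nufe*.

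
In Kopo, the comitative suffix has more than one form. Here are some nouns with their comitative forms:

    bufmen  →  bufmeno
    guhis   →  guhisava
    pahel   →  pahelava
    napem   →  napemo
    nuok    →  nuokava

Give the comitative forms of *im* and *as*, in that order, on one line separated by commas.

imo, asava

The pattern is nasality of the final consonant: -o when the stem ends in a nasal (*bufmen*, *napem*); -ava when the stem ends in a non-nasal consonant (*guhis*, *pahel*, *nuok*).
The final consonant of *im* is /m/, which is a nasal, so the suffix is -o, giving *imo*.
*as* — final consonant /s/ (non-nasal) → -ava → *asava*.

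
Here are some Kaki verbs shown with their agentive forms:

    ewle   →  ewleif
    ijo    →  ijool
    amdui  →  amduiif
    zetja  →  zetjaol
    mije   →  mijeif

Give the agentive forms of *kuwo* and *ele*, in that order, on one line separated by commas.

The alternation tracks the last vowel of the stem — -if when the last vowel of the stem is a front vowel (*ewle*, *amdui*, *mije*); -ol when the last vowel of the stem is a back vowel (*ijo*, *zetja*).
The last vowel of *kuwo* is /o/, which is a back vowel, so the suffix is -ol, giving *kuwool*.
The last vowel of *ele* is /e/, which is a front vowel, so the suffix is -if, giving *eleif*.

kuwool, eleif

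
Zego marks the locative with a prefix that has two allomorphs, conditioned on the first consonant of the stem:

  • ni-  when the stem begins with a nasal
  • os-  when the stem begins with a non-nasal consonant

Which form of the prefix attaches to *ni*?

ni-

*ni* — first consonant /n/ (a nasal) → ni-.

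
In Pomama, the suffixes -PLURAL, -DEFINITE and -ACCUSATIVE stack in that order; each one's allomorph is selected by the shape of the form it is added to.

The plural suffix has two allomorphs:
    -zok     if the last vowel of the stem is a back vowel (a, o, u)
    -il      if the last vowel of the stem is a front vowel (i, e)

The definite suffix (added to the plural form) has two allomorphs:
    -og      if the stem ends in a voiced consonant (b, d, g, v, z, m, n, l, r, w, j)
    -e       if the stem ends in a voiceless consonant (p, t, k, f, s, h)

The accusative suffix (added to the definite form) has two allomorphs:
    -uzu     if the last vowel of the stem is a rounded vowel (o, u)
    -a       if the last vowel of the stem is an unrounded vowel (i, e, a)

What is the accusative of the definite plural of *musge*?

musgeiloguzu

The last vowel of *musge* is /e/, which is a front vowel, so the plural suffix is -il, giving *musgeil*.
Since the final consonant of the plural form *musgeil* is /l/ (voiced), it takes -og, giving *musgeilog*.
The definite form *musgeilog*: last vowel = /o/, a rounded vowel → -uzu → *musgeiloguzu*.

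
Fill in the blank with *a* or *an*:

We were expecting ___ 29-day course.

The indefinite article is chosen by the initial *sound* of the following word, not its spelling.
The number *29* is spoken "twenty-…", beginning with /ˈtwɛnti/ — a consonant sound.
So the article is *a*: We were expecting a 29-day course.

a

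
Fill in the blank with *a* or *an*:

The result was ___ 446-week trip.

a

The indefinite article is chosen by the initial *sound* of the following word, not its spelling.
The number *446* is spoken "four hundred …", beginning with /fɔr/ — a consonant sound.
So the article is *a*: The result was a 446-week trip.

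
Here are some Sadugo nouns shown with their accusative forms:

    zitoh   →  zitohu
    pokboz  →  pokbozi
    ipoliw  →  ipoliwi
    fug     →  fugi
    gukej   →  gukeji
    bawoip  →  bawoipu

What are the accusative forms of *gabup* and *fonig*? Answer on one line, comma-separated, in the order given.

gabupu, fonigi

The suffix is conditioned by the final consonant: -u when the stem ends in a voiceless consonant (*zitoh*, *bawoip*); -i when the stem ends in a voiced consonant (*pokboz*, *ipoliw*, *fug*, *gukej*).
Since the final consonant of *gabup* is /p/ (voiceless), it takes -u, giving *gabupu*.
The final consonant of *fonig* is /g/, which is voiced, so the suffix is -i, giving *fonigi*.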